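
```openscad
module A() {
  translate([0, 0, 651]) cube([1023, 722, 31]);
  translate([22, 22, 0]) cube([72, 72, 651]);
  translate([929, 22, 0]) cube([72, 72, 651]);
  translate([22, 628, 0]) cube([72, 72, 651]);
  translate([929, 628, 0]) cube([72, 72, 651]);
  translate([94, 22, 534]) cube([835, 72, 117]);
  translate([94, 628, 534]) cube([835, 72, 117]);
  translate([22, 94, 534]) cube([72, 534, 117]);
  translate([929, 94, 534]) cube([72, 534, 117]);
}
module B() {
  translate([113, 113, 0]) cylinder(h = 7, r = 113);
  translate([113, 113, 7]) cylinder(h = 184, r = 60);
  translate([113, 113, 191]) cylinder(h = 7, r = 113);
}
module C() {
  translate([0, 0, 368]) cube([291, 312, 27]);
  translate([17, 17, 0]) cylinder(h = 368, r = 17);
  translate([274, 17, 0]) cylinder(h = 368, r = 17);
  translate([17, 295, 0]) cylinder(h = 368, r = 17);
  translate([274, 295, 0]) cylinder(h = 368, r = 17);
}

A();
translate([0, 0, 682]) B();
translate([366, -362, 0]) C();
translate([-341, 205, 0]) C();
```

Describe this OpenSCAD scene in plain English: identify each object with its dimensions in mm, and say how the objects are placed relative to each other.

A is a table: top 1023 mm (x) × 722 mm (y), 31 mm thick, upper face at z = 682 mm, on four 72×72 mm square legs, each inset 22 mm from the nearest pair of top edges, running from z = 0 to the bottom of the top. Four apron rails, 72 mm thick and 117 mm tall, run between adjacent legs with their top edges flush with the underside of the top and their outer faces flush with the legs' outer faces.

B is a spool: two coaxial disc flanges of radius 113 mm and thickness 7 mm, joined by a core cylinder of radius 60 mm and height 184 mm. The lower flange rests on z = 0 and the three cylinders share a vertical axis.

C is a four-legged stool. The seat is a 291×312×27 mm slab whose top surface is at z = 395 mm; four round legs, each 34 mm in diameter, run from the floor (z = 0) to the underside of the seat, each leg's axis is inset half a diameter from the nearest pair of seat edges (so the leg's bounding box is flush with the corner).

The spool is on top of the table. Two stools sit around the table at the −y, −x sides.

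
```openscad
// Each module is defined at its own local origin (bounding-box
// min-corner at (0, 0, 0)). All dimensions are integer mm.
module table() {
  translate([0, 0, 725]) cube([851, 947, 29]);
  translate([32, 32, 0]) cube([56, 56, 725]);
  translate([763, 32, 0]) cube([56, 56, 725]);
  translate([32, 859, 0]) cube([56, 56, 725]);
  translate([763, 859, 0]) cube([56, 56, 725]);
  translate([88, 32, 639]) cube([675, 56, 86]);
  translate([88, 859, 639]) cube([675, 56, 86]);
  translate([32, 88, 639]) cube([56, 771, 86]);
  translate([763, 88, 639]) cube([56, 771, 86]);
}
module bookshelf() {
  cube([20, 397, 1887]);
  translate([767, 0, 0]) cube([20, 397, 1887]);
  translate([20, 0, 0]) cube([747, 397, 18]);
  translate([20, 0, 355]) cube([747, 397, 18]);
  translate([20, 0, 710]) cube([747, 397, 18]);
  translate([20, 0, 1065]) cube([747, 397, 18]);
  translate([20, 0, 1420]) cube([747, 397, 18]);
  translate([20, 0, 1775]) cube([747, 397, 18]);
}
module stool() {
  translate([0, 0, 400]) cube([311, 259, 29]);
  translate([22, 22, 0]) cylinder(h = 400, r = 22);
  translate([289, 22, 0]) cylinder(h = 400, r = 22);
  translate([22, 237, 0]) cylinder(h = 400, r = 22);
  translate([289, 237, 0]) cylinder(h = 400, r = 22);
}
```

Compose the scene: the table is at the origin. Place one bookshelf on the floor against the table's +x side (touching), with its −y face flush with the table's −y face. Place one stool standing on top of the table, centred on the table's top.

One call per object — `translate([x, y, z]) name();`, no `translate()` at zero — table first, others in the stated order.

table();
translate([851, 0, 0]) bookshelf();
translate([270, 344, 754]) stool();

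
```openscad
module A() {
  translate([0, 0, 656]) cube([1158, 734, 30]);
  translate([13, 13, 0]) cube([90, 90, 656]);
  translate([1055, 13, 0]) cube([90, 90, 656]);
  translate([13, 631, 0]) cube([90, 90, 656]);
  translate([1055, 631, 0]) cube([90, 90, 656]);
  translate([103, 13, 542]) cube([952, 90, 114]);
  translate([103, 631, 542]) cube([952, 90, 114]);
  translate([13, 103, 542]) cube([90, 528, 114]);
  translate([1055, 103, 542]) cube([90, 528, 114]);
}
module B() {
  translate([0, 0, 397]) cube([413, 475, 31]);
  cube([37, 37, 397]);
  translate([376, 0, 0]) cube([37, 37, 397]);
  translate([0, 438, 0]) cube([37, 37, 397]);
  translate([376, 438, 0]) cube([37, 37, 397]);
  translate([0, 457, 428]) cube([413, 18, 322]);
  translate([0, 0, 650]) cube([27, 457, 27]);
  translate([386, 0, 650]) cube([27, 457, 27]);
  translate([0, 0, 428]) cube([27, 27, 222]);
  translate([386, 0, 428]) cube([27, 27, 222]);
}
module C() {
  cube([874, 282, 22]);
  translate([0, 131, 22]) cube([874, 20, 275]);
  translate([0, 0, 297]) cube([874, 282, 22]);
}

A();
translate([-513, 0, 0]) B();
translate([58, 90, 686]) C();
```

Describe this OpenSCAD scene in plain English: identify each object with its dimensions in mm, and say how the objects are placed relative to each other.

A is a table: top 1158 mm (x) × 734 mm (y), 30 mm thick, upper face at z = 686 mm, on four 90×90 mm square legs, each inset 13 mm from the nearest pair of top edges, running from z = 0 to the bottom of the top. Four apron rails, 90 mm thick and 114 mm tall, run between adjacent legs with their top edges flush with the underside of the top and their outer faces flush with the legs' outer faces.

B is a chair. The seat is a 413×475×31 mm slab with its top at z = 428 mm, on four 37×37 mm corner legs (flush with the seat edges, standing on z = 0). A flat backrest 18 mm thick, 322 mm tall, spans the full seat width and rises from the seat top along its +y edge, rear face flush with the rear of the seat. Two armrests of 27×27 mm section run along each side from the seat's front edge to the front of the backrest, top faces 249 mm above the seat top and outer faces flush with the seat's x-edges; a 27×27 mm post under the front of each armrest stands on the seat at the front corner.

C is an I-beam lying along x, 874 mm long. Overall section height 319 mm. Two flanges 282 mm wide (y) and 22 mm thick, one on the floor and one at the top; a web 20 mm thick runs between them, centred on the flange width.

The chair is on the floor beside the table on its −x side. The I-beam is on top of the table.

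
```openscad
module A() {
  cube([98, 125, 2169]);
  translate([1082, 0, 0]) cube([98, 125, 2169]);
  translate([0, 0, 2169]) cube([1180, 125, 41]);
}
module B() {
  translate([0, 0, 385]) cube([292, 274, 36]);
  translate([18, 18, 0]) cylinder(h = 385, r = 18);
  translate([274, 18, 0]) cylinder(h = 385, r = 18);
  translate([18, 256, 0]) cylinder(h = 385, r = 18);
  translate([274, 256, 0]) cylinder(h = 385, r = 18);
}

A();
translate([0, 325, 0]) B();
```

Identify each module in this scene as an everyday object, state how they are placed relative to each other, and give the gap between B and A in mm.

The stool's nearest face is 200 mm from the door frame's +y face.

A is a door frame. B is a stool. The stool is on the floor beside the door frame on its +y side. The gap between the stool and the door frame is 200 mm.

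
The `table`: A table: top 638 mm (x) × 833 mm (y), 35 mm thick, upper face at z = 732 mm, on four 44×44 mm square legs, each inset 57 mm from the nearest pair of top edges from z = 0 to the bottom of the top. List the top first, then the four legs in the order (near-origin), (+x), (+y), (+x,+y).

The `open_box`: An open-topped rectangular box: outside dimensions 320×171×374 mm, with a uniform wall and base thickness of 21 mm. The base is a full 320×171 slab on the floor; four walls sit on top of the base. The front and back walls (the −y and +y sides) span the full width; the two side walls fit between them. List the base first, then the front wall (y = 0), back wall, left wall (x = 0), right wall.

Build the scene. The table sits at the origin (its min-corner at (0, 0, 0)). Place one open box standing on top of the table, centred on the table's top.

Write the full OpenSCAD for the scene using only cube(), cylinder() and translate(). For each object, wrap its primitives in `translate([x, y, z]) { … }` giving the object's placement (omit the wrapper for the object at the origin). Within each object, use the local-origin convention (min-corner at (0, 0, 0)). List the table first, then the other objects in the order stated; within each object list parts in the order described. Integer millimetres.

translate([0, 0, 697]) cube([638, 833, 35]);
translate([57, 57, 0]) cube([44, 44, 697]);
translate([537, 57, 0]) cube([44, 44, 697]);
translate([57, 732, 0]) cube([44, 44, 697]);
translate([537, 732, 0]) cube([44, 44, 697]);
translate([159, 331, 732]) {
  cube([320, 171, 21]);
  translate([0, 0, 21]) cube([320, 21, 353]);
  translate([0, 150, 21]) cube([320, 21, 353]);
  translate([0, 21, 21]) cube([21, 129, 353]);
  translate([299, 21, 21]) cube([21, 129, 353]);
}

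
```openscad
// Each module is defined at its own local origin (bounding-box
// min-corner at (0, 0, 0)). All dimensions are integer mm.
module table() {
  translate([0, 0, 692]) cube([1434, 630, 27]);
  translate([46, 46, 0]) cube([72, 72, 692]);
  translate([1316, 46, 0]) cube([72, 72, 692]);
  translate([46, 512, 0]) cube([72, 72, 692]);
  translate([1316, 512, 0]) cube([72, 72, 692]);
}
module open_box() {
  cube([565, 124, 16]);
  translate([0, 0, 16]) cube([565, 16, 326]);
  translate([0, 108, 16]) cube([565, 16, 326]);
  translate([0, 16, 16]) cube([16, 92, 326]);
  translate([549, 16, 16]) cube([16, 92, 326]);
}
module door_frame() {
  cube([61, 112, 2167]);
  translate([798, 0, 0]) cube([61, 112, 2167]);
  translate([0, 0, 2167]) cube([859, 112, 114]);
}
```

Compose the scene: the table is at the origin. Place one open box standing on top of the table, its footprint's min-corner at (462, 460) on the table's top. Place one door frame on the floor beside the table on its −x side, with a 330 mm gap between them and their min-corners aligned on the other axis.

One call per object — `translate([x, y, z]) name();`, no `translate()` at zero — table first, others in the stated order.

table();
translate([462, 460, 719]) open_box();
translate([-1189, 0, 0]) door_frame();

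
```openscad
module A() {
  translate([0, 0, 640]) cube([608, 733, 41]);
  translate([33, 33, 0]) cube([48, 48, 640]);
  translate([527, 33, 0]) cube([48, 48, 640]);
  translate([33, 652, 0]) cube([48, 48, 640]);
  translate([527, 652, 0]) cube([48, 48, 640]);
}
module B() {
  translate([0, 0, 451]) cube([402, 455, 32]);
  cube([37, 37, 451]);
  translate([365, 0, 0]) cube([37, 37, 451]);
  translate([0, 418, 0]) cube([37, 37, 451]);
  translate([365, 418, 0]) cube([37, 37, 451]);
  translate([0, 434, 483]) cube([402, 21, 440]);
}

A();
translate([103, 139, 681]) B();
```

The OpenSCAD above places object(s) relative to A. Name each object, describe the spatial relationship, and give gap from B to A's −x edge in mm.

A is a table. B is a chair. The chair is on top of the table, centred. The gap from the chair to the table's −x edge is 103 mm.

The chair's min-x is at 103; the table's min-x is 0; gap = 103 mm.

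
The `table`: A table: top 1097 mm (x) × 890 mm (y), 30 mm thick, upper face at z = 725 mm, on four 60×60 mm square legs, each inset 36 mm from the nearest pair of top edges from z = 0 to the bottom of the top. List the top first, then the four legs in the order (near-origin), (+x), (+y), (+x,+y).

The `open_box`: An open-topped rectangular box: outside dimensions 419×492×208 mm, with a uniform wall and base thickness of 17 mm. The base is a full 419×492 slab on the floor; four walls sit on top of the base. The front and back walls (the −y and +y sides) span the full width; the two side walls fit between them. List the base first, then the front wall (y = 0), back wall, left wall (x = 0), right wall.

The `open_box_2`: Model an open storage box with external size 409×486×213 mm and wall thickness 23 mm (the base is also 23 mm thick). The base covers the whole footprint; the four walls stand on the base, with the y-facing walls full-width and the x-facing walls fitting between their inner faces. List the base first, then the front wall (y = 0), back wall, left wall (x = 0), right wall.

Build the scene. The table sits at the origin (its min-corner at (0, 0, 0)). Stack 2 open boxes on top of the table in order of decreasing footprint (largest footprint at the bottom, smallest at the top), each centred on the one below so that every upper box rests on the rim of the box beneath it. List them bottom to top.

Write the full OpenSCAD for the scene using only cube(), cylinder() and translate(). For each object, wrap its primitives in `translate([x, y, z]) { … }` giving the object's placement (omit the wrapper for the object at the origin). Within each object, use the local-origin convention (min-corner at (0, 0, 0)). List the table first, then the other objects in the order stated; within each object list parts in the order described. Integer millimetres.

translate([0, 0, 695]) cube([1097, 890, 30]);
translate([36, 36, 0]) cube([60, 60, 695]);
translate([1001, 36, 0]) cube([60, 60, 695]);
translate([36, 794, 0]) cube([60, 60, 695]);
translate([1001, 794, 0]) cube([60, 60, 695]);
translate([339, 199, 725]) {
  cube([419, 492, 17]);
  translate([0, 0, 17]) cube([419, 17, 191]);
  translate([0, 475, 17]) cube([419, 17, 191]);
  translate([0, 17, 17]) cube([17, 458, 191]);
  translate([402, 17, 17]) cube([17, 458, 191]);
}
translate([344, 202, 933]) {
  cube([409, 486, 23]);
  translate([0, 0, 23]) cube([409, 23, 190]);
  translate([0, 463, 23]) cube([409, 23, 190]);
  translate([0, 23, 23]) cube([23, 440, 190]);
  translate([386, 23, 23]) cube([23, 440, 190]);
}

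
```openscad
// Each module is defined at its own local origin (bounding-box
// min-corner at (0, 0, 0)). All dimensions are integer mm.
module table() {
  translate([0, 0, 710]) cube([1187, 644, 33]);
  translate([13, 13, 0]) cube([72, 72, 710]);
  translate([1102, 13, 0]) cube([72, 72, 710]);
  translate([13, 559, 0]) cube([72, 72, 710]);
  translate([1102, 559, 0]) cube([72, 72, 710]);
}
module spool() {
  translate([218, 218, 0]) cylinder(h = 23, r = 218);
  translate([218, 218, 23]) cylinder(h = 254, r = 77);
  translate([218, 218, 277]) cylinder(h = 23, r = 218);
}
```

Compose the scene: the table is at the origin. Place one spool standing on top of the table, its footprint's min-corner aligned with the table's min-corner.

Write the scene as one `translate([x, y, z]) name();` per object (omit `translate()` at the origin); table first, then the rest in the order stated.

table();
translate([0, 0, 743]) spool();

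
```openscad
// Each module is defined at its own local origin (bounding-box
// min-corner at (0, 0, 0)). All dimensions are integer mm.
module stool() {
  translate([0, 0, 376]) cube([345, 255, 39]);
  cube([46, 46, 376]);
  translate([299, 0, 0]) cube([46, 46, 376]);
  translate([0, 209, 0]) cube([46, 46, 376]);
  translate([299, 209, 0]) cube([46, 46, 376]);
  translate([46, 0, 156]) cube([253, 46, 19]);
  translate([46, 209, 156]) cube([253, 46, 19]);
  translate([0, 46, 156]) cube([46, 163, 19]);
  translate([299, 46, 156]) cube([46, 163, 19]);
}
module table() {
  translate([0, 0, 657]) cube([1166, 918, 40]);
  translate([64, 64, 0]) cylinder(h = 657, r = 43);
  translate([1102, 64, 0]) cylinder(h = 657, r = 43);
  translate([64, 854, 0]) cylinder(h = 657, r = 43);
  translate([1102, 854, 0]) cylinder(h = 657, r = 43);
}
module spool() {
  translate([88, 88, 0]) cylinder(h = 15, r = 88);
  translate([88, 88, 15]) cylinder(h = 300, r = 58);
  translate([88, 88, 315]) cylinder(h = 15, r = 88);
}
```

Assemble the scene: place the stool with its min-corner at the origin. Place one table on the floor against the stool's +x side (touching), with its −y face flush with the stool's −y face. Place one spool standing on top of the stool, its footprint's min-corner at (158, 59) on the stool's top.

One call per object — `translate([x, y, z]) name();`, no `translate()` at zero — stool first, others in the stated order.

stool();
translate([345, 0, 0]) table();
translate([158, 59, 415]) spool();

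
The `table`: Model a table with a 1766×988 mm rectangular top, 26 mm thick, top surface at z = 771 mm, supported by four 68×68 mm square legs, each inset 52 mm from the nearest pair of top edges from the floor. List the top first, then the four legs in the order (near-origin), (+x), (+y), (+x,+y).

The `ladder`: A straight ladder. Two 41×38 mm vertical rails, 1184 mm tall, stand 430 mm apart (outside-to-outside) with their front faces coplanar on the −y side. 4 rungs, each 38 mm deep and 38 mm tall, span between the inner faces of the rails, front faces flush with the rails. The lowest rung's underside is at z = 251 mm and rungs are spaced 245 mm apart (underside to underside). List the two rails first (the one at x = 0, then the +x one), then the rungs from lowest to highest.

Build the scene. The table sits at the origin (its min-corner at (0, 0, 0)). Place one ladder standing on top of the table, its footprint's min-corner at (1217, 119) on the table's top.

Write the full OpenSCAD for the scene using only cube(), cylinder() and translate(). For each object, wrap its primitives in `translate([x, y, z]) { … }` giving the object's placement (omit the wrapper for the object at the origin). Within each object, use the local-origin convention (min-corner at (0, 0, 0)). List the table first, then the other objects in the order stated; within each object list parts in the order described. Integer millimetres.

translate([0, 0, 745]) cube([1766, 988, 26]);
translate([52, 52, 0]) cube([68, 68, 745]);
translate([1646, 52, 0]) cube([68, 68, 745]);
translate([52, 868, 0]) cube([68, 68, 745]);
translate([1646, 868, 0]) cube([68, 68, 745]);
translate([1217, 119, 771]) {
  cube([41, 38, 1184]);
  translate([389, 0, 0]) cube([41, 38, 1184]);
  translate([41, 0, 251]) cube([348, 38, 38]);
  translate([41, 0, 496]) cube([348, 38, 38]);
  translate([41, 0, 741]) cube([348, 38, 38]);
  translate([41, 0, 986]) cube([348, 38, 38]);
}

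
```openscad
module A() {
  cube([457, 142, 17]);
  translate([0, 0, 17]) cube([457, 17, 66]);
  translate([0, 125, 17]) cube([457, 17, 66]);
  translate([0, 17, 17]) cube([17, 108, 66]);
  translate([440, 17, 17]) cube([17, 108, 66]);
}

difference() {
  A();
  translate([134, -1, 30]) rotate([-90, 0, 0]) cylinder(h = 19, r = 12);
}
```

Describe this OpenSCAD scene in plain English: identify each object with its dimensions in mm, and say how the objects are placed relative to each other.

A is an open-topped rectangular box: outside dimensions 457×142×83 mm, with a uniform wall and base thickness of 17 mm. The base is a full 457×142 slab on the floor; four walls sit on top of the base. The front and back walls (the −y and +y sides) span the full width; the two side walls fit between them.

The open box has a circular hole of radius 12 mm through its front wall, centred at (x = 134, z = 30).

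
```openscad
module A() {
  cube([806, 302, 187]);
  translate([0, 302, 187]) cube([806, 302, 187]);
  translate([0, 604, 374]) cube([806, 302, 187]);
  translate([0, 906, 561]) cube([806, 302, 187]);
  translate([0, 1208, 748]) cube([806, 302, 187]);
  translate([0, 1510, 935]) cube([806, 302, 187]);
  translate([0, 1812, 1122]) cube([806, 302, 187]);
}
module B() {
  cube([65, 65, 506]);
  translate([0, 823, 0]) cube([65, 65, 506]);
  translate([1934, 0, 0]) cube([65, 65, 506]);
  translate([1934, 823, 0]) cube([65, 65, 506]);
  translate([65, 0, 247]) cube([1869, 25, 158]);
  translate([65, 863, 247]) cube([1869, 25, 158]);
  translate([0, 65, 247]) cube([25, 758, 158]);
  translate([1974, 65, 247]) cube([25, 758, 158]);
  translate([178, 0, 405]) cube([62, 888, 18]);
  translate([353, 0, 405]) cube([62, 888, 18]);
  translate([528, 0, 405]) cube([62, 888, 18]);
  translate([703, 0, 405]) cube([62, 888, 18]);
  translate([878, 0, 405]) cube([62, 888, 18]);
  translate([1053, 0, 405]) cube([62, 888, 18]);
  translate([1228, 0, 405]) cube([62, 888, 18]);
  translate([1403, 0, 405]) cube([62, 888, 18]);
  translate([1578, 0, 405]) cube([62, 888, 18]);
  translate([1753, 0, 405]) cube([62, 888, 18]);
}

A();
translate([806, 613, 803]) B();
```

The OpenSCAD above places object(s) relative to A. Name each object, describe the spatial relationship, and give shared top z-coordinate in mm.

A is a staircase. B is a bed frame. The bed frame is beside the staircase with their tops flush at z = 1309. The shared top z-coordinate is 1309 mm.

Both tops at z = 1309 mm.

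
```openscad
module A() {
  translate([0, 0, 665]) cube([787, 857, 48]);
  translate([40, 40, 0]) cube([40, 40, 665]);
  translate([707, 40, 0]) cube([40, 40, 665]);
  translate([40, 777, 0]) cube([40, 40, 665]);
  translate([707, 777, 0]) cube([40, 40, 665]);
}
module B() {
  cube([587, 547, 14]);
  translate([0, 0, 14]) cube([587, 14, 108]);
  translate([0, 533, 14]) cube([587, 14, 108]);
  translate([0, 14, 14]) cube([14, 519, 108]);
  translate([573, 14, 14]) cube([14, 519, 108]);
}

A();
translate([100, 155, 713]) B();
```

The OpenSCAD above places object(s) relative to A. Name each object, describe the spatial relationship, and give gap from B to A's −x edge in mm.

A is a table. B is an open box. The open box is on top of the table, centred. The gap from the open box to the table's −x edge is 100 mm.

The open box's min-x is at 100; the table's min-x is 0; gap = 100 mm.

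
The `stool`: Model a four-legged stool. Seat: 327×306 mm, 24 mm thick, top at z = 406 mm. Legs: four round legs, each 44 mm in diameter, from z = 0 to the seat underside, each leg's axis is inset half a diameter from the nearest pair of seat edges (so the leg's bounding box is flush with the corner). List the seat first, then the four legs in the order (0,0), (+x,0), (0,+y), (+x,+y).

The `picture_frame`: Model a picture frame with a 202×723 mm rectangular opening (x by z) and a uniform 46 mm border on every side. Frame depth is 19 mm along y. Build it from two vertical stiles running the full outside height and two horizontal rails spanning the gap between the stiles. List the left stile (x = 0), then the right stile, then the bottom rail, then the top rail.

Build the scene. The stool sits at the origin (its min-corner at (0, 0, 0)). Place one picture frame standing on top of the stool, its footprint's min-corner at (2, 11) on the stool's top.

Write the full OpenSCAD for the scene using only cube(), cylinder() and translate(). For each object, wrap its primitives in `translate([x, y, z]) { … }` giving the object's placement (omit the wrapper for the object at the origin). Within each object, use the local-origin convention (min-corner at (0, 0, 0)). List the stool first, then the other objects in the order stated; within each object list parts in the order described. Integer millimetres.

translate([0, 0, 382]) cube([327, 306, 24]);
translate([22, 22, 0]) cylinder(h = 382, r = 22);
translate([305, 22, 0]) cylinder(h = 382, r = 22);
translate([22, 284, 0]) cylinder(h = 382, r = 22);
translate([305, 284, 0]) cylinder(h = 382, r = 22);
translate([2, 11, 406]) {
  cube([46, 19, 815]);
  translate([248, 0, 0]) cube([46, 19, 815]);
  translate([46, 0, 0]) cube([202, 19, 46]);
  translate([46, 0, 769]) cube([202, 19, 46]);
}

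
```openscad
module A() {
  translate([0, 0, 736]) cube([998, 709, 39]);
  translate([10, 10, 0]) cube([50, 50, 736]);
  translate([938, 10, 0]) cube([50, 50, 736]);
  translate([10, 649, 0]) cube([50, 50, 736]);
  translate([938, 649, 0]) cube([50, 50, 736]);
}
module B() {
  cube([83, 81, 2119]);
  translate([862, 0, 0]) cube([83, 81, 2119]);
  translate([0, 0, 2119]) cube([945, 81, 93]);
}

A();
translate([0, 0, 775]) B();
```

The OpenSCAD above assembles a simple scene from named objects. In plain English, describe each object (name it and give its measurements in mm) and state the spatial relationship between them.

A is a table: top 998 mm (x) × 709 mm (y), 39 mm thick, upper face at z = 775 mm, on four 50×50 mm square legs, each inset 10 mm from the nearest pair of top edges, running from z = 0 to the bottom of the top.

B is a door frame. The clear opening is 779 mm wide and 2119 mm high. Two 83 mm wide jambs, 81 mm deep, stand either side of the opening from the floor to the top of the opening. A 93 mm thick head sits across the top of both jambs, spanning the full outside width of the frame.

The door frame is on top of the table.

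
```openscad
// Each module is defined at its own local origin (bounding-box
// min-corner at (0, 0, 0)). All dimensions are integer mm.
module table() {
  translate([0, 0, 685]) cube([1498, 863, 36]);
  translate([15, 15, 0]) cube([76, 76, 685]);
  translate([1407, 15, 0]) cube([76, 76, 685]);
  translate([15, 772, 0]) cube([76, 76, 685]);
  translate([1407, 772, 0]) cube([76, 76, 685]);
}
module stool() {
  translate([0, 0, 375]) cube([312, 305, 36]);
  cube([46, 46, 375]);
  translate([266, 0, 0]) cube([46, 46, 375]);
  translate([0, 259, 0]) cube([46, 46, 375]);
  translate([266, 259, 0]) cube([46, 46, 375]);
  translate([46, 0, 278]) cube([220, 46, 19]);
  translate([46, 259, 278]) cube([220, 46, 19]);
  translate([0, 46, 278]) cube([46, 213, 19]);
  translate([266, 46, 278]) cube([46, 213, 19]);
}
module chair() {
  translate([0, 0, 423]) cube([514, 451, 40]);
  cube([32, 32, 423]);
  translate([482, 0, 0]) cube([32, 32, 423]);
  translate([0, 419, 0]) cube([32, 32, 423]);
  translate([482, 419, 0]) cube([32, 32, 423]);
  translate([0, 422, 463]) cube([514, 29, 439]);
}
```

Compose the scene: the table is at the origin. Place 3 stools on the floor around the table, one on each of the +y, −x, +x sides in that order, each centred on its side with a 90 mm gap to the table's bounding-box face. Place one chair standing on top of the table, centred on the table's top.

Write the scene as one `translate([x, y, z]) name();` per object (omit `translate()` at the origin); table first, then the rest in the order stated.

table();
translate([593, 953, 0]) stool();
translate([-402, 279, 0]) stool();
translate([1588, 279, 0]) stool();
translate([492, 206, 721]) chair();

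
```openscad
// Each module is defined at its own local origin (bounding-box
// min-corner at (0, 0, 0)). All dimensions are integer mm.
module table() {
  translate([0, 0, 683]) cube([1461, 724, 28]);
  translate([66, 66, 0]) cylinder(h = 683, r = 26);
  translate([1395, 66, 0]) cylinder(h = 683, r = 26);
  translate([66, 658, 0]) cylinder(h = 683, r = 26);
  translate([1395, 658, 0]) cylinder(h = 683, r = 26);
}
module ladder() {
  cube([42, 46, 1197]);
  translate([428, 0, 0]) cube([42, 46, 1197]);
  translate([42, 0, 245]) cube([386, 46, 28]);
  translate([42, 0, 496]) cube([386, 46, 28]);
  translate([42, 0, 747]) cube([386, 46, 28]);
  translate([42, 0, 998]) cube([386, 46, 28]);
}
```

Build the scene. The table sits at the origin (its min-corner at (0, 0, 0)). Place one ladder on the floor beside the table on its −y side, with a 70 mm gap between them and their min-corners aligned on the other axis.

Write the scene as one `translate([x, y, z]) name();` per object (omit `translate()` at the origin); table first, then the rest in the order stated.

table();
translate([0, -116, 0]) ladder();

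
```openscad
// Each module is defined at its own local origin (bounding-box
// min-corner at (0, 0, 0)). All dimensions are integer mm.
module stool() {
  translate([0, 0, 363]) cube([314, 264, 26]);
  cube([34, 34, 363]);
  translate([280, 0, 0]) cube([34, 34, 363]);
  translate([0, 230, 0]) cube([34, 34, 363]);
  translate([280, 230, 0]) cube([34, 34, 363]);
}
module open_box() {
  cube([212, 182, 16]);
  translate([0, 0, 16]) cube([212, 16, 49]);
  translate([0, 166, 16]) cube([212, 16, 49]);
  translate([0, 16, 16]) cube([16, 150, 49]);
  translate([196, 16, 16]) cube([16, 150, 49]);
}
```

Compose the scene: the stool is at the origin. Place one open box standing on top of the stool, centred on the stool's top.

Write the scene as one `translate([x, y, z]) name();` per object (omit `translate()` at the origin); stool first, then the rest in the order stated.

stool();
translate([51, 41, 389]) open_box();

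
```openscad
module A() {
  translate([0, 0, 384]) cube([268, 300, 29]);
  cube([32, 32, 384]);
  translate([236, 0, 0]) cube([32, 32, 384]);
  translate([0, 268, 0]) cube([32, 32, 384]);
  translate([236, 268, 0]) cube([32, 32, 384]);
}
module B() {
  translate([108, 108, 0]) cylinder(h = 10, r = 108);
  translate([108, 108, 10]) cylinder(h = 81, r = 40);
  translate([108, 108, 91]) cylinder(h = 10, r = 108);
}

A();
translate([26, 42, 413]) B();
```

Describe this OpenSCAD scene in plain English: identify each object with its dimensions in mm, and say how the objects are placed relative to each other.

A is a four-legged stool. The seat is 268×300 mm, 29 mm thick, top at z = 413 mm. It stands on four square legs, each 32×32 mm in cross-section, from z = 0 to the seat underside, each flush with a corner of the seat.

B is a spool: two coaxial disc flanges of radius 108 mm and thickness 10 mm, joined by a core cylinder of radius 40 mm and height 81 mm. The lower flange rests on z = 0 and the three cylinders share a vertical axis.

The spool is on top of the stool, centred.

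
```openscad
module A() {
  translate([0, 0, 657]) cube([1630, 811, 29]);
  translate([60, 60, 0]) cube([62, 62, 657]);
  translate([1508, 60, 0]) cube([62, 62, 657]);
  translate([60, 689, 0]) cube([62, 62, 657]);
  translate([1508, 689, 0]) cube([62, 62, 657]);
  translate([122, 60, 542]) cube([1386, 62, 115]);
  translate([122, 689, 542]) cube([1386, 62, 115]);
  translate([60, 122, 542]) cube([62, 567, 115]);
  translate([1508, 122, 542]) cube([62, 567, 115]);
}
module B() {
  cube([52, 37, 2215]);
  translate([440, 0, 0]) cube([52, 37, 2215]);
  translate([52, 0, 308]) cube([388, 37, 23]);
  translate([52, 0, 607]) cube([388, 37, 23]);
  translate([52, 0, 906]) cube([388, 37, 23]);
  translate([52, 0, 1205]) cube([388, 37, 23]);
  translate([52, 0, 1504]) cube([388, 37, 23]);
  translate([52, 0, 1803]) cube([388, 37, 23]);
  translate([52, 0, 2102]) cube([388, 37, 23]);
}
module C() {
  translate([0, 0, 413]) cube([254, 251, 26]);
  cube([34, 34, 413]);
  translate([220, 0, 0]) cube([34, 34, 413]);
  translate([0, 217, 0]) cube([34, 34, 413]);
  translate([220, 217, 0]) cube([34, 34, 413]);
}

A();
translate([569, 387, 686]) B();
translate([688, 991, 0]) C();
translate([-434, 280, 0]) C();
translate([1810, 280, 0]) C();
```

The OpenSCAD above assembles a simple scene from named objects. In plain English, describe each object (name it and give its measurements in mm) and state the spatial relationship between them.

A is a table with a 1630×811 mm rectangular top, 29 mm thick, top surface at z = 686 mm, supported by four 62×62 mm square legs, each inset 60 mm from the nearest pair of top edges, running from the floor. Four apron rails, 62 mm thick and 115 mm tall, run between adjacent legs with their top edges flush with the underside of the top and their outer faces flush with the legs' outer faces.

B is a straight ladder. Two 52×37 mm vertical rails, 2215 mm tall, stand 492 mm apart (outside-to-outside) with their front faces coplanar on the −y side. 7 rungs, each 37 mm deep and 23 mm tall, span between the inner faces of the rails, front faces flush with the rails. The lowest rung's underside is at z = 308 mm and rungs are spaced 299 mm apart (underside to underside).

C is a four-legged stool. The seat is a 254×251×26 mm slab whose top surface is at z = 439 mm; four square legs, each 34×34 mm in cross-section, run from the floor (z = 0) to the underside of the seat, each flush with a corner of the seat.

The ladder is on top of the table, centred. Three stools sit around the table at the +y, −x, +x sides.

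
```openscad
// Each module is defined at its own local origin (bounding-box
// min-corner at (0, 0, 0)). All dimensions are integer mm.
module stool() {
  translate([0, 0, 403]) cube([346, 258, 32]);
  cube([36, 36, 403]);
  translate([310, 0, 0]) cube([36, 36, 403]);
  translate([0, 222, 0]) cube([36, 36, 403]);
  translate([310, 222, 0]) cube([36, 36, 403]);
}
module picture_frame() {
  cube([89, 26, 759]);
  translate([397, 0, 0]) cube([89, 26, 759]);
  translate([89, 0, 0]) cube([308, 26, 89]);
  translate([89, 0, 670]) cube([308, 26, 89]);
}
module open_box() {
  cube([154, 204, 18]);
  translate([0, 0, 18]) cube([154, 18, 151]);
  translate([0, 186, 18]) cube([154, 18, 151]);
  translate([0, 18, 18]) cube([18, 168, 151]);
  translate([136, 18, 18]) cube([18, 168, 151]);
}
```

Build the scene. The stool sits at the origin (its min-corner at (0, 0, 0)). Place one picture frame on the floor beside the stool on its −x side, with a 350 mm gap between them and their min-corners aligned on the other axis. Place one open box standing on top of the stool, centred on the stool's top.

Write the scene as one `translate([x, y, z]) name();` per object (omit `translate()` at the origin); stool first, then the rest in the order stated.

stool();
translate([-836, 0, 0]) picture_frame();
translate([96, 27, 435]) open_box();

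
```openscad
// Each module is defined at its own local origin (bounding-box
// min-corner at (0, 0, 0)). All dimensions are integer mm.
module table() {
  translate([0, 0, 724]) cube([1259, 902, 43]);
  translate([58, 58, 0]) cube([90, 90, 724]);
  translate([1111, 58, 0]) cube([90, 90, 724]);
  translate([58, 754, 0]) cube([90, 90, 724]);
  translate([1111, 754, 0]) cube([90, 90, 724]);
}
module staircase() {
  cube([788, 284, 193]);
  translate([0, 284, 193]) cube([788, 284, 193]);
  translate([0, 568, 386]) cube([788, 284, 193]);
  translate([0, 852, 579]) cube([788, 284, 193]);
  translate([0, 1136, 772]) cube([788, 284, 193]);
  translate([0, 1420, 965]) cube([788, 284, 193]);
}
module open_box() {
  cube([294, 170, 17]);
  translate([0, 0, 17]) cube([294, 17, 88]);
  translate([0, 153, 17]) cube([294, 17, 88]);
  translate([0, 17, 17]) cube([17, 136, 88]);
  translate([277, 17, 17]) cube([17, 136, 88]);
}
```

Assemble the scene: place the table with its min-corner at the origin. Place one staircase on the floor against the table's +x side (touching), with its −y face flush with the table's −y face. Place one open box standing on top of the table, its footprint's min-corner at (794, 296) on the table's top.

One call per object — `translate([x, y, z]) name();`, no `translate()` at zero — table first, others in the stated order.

table();
translate([1259, 0, 0]) staircase();
translate([794, 296, 767]) open_box();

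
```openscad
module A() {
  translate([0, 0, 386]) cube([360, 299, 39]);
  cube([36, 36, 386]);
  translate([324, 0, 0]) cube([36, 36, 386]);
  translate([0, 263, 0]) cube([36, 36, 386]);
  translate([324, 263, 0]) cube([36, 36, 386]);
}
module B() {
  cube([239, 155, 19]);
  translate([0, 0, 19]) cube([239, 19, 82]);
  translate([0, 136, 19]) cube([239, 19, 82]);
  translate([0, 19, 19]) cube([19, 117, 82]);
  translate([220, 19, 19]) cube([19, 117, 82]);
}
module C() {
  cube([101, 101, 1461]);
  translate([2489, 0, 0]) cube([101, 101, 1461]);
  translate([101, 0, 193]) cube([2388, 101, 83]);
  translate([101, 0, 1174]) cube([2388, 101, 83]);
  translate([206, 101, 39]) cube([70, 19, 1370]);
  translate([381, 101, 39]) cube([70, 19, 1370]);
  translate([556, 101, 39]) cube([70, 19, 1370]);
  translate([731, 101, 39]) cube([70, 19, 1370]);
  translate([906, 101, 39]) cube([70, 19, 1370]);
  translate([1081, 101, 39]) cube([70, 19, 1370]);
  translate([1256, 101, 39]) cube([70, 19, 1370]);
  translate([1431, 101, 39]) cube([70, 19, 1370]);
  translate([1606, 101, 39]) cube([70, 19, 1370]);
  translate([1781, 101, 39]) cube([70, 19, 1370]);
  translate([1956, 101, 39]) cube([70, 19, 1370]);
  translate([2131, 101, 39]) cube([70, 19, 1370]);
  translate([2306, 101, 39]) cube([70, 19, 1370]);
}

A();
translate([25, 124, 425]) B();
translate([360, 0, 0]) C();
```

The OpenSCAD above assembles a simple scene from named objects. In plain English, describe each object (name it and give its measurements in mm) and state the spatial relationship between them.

A is a simple wooden stool: a rectangular seat 360 mm (x) by 299 mm (y), 39 mm thick, top face at z = 425 mm, on four square legs, each 36×36 mm in cross-section. The legs rest on z = 0, each flush with a corner of the seat.

B is an open-topped rectangular box: outside dimensions 239×155×101 mm, with a uniform wall and base thickness of 19 mm. The base is a full 239×155 slab on the floor; four walls sit on top of the base. The front and back walls (the −y and +y sides) span the full width; the two side walls fit between them.

C is a fence section. Two 101×101 mm posts, 1461 mm tall, stand on the floor with a clear span of 2388 mm between their inner faces. Two horizontal rails of 101×83 mm section span the gap between the posts with their undersides at z = 193 mm and z = 1174 mm, flush with the posts' −y face. 13 pickets, each 70 mm wide, 19 mm thick and 1370 mm tall, are fixed to the +y face of the rails with their bottoms at z = 39 mm, evenly spaced across the span with equal gaps (rounded down to the nearest mm) at the −x end and between each pair — any rounding remainder accumulates at the +x end.

The open box is on top of the stool. The fence section is against the stool's +x side, with their −y faces flush.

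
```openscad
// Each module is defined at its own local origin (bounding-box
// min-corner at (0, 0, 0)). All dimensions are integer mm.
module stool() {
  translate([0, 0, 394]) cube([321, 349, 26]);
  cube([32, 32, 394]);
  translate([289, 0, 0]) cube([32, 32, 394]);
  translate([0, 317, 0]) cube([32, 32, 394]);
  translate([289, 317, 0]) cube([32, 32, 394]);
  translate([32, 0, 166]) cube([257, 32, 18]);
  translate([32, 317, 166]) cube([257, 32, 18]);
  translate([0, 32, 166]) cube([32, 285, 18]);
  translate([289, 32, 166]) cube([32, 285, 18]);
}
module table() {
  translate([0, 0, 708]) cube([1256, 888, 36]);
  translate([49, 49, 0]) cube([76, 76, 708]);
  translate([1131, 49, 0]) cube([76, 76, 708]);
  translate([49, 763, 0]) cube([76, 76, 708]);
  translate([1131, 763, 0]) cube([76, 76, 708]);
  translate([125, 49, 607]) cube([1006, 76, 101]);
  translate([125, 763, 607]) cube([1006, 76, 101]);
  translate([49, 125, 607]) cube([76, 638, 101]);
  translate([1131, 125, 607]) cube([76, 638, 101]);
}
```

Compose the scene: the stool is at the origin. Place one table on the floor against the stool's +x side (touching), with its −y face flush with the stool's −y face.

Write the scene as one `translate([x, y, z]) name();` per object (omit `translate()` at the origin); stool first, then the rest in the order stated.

stool();
translate([321, 0, 0]) table();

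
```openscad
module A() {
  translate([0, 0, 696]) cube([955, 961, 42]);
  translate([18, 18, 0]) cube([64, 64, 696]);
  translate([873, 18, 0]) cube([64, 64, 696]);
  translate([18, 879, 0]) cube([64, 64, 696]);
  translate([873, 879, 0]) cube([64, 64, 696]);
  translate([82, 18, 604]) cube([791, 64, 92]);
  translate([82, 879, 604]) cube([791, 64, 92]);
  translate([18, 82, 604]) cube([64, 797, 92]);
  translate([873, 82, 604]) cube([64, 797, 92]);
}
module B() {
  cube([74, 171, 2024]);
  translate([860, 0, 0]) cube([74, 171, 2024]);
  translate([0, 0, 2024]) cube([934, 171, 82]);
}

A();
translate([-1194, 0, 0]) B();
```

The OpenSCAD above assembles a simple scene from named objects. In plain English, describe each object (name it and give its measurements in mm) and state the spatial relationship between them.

A is a rectangular dining table. The top is 955×961×42 mm with its upper surface at z = 738 mm. It stands on four 64×64 mm square legs, each inset 18 mm from the nearest pair of top edges, running from the floor to the underside of the top. Four apron rails, 64 mm thick and 92 mm tall, run between adjacent legs with their top edges flush with the underside of the top and their outer faces flush with the legs' outer faces.

B is a door frame. The clear opening is 786 mm wide and 2024 mm high. Two 74 mm wide jambs, 171 mm deep, stand either side of the opening from the floor to the top of the opening. A 82 mm thick head sits across the top of both jambs, spanning the full outside width of the frame.

The door frame is on the floor beside the table on its −x side.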